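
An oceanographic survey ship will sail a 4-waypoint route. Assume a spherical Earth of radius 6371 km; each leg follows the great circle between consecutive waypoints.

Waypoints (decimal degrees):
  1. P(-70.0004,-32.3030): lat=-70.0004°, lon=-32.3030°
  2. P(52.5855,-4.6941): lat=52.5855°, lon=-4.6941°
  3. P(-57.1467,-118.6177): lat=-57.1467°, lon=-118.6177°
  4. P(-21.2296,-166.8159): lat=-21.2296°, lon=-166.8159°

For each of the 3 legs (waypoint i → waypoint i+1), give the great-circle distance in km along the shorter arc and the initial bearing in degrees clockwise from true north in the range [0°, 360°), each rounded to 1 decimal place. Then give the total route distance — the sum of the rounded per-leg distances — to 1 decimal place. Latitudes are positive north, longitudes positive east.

Leg 1: φ1=-1.2217375, φ2=0.9177901, Δφ=2.1395276, Δλ=0.4818662 rad; a=sin²(Δφ/2)+cosφ1·cosφ2·sin²(Δλ/2)=0.7811126245; c=2·atan2(√a, √(1-a))=2.167870473; dist=6371·c=13811.503 ≈ 13811.5 km; running total=13811.5 km
Leg 1 bearing: y=sinΔλ·cosφ2=0.28157159, x=cosφ1·sinφ2-sinφ1·cosφ2·cosΔλ=0.77757328; θ=atan2(y, x)=19.9061° ≈ 19.9°
Leg 2: φ1=0.9177901, φ2=-0.9973981, Δφ=-1.9151882, Δλ=-1.9883419 rad; a=sin²(Δφ/2)+cosφ1·cosφ2·sin²(Δλ/2)=0.9004445821; c=2·atan2(√a, √(1-a))=2.499574953; dist=6371·c=15924.792 ≈ 15924.8 km; running total=29736.3 km
Leg 2 bearing: y=sinΔλ·cosφ2=-0.49588299, x=cosφ1·sinφ2-sinφ1·cosφ2·cosΔλ=-0.33567337; θ=atan2(y, x)=-124.0949° <0 so +360° → 235.9051° ≈ 235.9°
Leg 3: φ1=-0.9973981, φ2=-0.3705264, Δφ=0.6268717, Δλ=-0.8412173 rad; a=sin²(Δφ/2)+cosφ1·cosφ2·sin²(Δλ/2)=0.1793738498; c=2·atan2(√a, √(1-a))=0.874667149; dist=6371·c=5572.504 ≈ 5572.5 km; running total=35308.8 km
Leg 3 bearing: y=sinΔλ·cosφ2=-0.69486613, x=cosφ1·sinφ2-sinφ1·cosφ2·cosΔλ=0.32550966; θ=atan2(y, x)=-64.8993° <0 so +360° → 295.1007° ≈ 295.1°

Leg 1: dist=13811.5 km, bearing=19.9°
Leg 2: dist=15924.8 km, bearing=235.9°
Leg 3: dist=5572.5 km, bearing=295.1°
Total: 35308.8 km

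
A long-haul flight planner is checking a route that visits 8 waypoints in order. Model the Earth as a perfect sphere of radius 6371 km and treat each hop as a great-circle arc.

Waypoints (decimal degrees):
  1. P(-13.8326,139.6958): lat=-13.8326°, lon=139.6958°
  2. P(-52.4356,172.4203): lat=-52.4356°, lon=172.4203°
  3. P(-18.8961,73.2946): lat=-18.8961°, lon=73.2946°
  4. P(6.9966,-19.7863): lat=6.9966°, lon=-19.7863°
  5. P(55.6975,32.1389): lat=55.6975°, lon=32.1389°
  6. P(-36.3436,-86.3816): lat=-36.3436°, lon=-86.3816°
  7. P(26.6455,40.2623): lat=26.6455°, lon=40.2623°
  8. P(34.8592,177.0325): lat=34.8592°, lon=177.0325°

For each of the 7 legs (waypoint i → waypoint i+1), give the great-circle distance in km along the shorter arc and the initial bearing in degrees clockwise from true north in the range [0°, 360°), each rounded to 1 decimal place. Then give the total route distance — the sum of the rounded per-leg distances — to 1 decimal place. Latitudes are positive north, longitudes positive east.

Leg 1: φ1=-0.2414244, φ2=-0.9151739, Δφ=-0.6737495, Δλ=0.5711503 rad; a=sin²(Δφ/2)+cosφ1·cosφ2·sin²(Δλ/2)=0.1562350747; c=2·atan2(√a, √(1-a))=0.812714455; dist=6371·c=5177.804 ≈ 5177.8 km; running total=5177.8 km
Leg 1 bearing: y=sinΔλ·cosφ2=0.32957835, x=cosφ1·sinφ2-sinφ1·cosφ2·cosΔλ=-0.64705550; θ=atan2(y, x)=153.0079° ≈ 153.0°
Leg 2: φ1=-0.9151739, φ2=-0.3297992, Δφ=0.5853747, Δλ=-1.7300698 rad; a=sin²(Δφ/2)+cosφ1·cosφ2·sin²(Δλ/2)=0.4173862183; c=2·atan2(√a, √(1-a))=1.404807585; dist=6371·c=8950.029 ≈ 8950.0 km; running total=14127.8 km
Leg 2 bearing: y=sinΔλ·cosφ2=-0.93413230, x=cosφ1·sinφ2-sinφ1·cosφ2·cosΔλ=-0.31638062; θ=atan2(y, x)=-108.7107° <0 so +360° → 251.2893° ≈ 251.3°
Leg 3: φ1=-0.3297992, φ2=0.1221137, Δφ=0.4519129, Δλ=-1.6245682 rad; a=sin²(Δφ/2)+cosφ1·cosφ2·sin²(Δλ/2)=0.5449597278; c=2·atan2(√a, √(1-a))=1.660837400; dist=6371·c=10581.195 ≈ 10581.2 km; running total=24709.0 km
Leg 3 bearing: y=sinΔλ·cosφ2=-0.99111879, x=cosφ1·sinφ2-sinφ1·cosφ2·cosΔλ=0.09796959; θ=atan2(y, x)=-84.3548° <0 so +360° → 275.6452° ≈ 275.6°
Leg 4: φ1=0.1221137, φ2=0.9721048, Δφ=0.8499911, Δλ=0.9062657 rad; a=sin²(Δφ/2)+cosφ1·cosφ2·sin²(Δλ/2)=0.2772103371; c=2·atan2(√a, √(1-a))=1.108975054; dist=6371·c=7065.280 ≈ 7065.3 km; running total=31774.3 km
Leg 4 bearing: y=sinΔλ·cosφ2=0.44363965, x=cosφ1·sinφ2-sinφ1·cosφ2·cosΔλ=0.77758789; θ=atan2(y, x)=29.7062° ≈ 29.7°
Leg 5: φ1=0.9721048, φ2=-0.6343155, Δφ=-1.6064202, Δλ=-2.0685730 rad; a=sin²(Δφ/2)+cosφ1·cosφ2·sin²(Δλ/2)=0.8531477729; c=2·atan2(√a, √(1-a))=2.355047887; dist=6371·c=15004.010 ≈ 15004.0 km; running total=46778.3 km
Leg 5 bearing: y=sinΔλ·cosφ2=-0.70772989, x=cosφ1·sinφ2-sinφ1·cosφ2·cosΔλ=-0.01627879; θ=atan2(y, x)=-91.3177° <0 so +360° → 268.6823° ≈ 268.7°
Leg 6: φ1=-0.6343155, φ2=0.4650517, Δφ=1.0993672, Δλ=2.2103530 rad; a=sin²(Δφ/2)+cosφ1·cosφ2·sin²(Δλ/2)=0.8477300606; c=2·atan2(√a, √(1-a))=2.339856363; dist=6371·c=14907.225 ≈ 14907.2 km; running total=61685.5 km
Leg 6 bearing: y=sinΔλ·cosφ2=0.71714844, x=cosφ1·sinφ2-sinφ1·cosφ2·cosΔλ=0.04509259; θ=atan2(y, x)=86.4021° ≈ 86.4°
Leg 7: φ1=0.4650517, φ2=0.6084078, Δφ=0.1433561, Δλ=2.3870903 rad; a=sin²(Δφ/2)+cosφ1·cosφ2·sin²(Δλ/2)=0.6390235829; c=2·atan2(√a, √(1-a))=1.852556835; dist=6371·c=11802.640 ≈ 11802.6 km; running total=73488.1 km
Leg 7 bearing: y=sinΔλ·cosφ2=0.56202238, x=cosφ1·sinφ2-sinφ1·cosφ2·cosΔλ=0.77898692; θ=atan2(y, x)=35.8096° ≈ 35.8°

Leg 1: dist=5177.8 km, bearing=153.0°
Leg 2: dist=8950.0 km, bearing=251.3°
Leg 3: dist=10581.2 km, bearing=275.6°
Leg 4: dist=7065.3 km, bearing=29.7°
Leg 5: dist=15004.0 km, bearing=268.7°
Leg 6: dist=14907.2 km, bearing=86.4°
Leg 7: dist=11802.6 km, bearing=35.8°
Total: 73488.1 km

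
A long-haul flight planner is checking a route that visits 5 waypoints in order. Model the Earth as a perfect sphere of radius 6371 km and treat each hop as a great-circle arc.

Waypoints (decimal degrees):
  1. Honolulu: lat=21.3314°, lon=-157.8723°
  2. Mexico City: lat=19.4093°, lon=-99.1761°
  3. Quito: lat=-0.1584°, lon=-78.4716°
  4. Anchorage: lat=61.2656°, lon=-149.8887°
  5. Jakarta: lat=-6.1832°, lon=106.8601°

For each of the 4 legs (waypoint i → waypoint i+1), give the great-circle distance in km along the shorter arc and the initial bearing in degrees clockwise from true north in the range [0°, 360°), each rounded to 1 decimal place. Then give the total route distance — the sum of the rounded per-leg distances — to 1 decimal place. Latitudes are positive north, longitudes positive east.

Leg 1: φ1=0.3723032, φ2=0.3387562, Δφ=-0.0335470, Δλ=1.0244419 rad; a=sin²(Δφ/2)+cosφ1·cosφ2·sin²(Δλ/2)=0.2113206670; c=2·atan2(√a, √(1-a))=0.955306334; dist=6371·c=6086.257 ≈ 6086.3 km; running total=6086.3 km
Leg 1 bearing: y=sinΔλ·cosφ2=0.80586635, x=cosφ1·sinφ2-sinφ1·cosφ2·cosΔλ=0.13128745; θ=atan2(y, x)=80.7470° ≈ 80.7°
Leg 2: φ1=0.3387562, φ2=-0.0027646, Δφ=-0.3415208, Δλ=0.3613617 rad; a=sin²(Δφ/2)+cosφ1·cosφ2·sin²(Δλ/2)=0.0593333573; c=2·atan2(√a, √(1-a))=0.492119713; dist=6371·c=3135.295 ≈ 3135.3 km; running total=9221.6 km
Leg 2 bearing: y=sinΔλ·cosφ2=0.35354696, x=cosφ1·sinφ2-sinφ1·cosφ2·cosΔλ=-0.31345843; θ=atan2(y, x)=131.5605° ≈ 131.6°
Leg 3: φ1=-0.0027646, φ2=1.0692864, Δφ=1.0720510, Δλ=-1.2464635 rad; a=sin²(Δφ/2)+cosφ1·cosφ2·sin²(Δλ/2)=0.4246105179; c=2·atan2(√a, √(1-a))=1.419440129; dist=6371·c=9043.253 ≈ 9043.3 km; running total=18264.9 km
Leg 3 bearing: y=sinΔλ·cosφ2=-0.45568545, x=cosφ1·sinφ2-sinφ1·cosφ2·cosΔλ=0.87727788; θ=atan2(y, x)=-27.4488° <0 so +360° → 332.5512° ≈ 332.6°
Leg 4: φ1=1.0692864, φ2=-0.1079172, Δφ=-1.1772036, Δλ=4.4811119 rad; a=sin²(Δφ/2)+cosφ1·cosφ2·sin²(Δλ/2)=0.6020006443; c=2·atan2(√a, √(1-a))=1.776239761; dist=6371·c=11316.424 ≈ 11316.4 km; running total=29581.3 km
Leg 4 bearing: y=sinΔλ·cosφ2=-0.96771194, x=cosφ1·sinφ2-sinφ1·cosφ2·cosΔλ=0.14804418; θ=atan2(y, x)=-81.3021° <0 so +360° → 278.6979° ≈ 278.7°

Leg 1: dist=6086.3 km, bearing=80.7°
Leg 2: dist=3135.3 km, bearing=131.6°
Leg 3: dist=9043.3 km, bearing=332.6°
Leg 4: dist=11316.4 km, bearing=278.7°
Total: 29581.3 km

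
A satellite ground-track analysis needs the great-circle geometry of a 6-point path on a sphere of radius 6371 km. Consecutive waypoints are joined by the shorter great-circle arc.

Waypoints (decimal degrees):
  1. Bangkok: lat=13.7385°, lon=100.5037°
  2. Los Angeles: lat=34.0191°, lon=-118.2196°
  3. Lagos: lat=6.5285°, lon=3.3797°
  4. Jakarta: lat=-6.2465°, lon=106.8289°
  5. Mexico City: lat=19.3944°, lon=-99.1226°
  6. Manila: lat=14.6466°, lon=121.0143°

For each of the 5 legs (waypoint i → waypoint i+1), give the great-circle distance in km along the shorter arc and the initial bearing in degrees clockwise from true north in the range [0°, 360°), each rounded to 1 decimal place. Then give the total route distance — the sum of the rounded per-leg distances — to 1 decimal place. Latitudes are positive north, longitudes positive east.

Leg 1: dist=13308.7 km, bearing=36.6°
Leg 2: dist=12407.6 km, bearing=65.5°
Leg 3: dist=11565.3 km, bearing=94.8°
Leg 4: dist=16851.6 km, bearing=60.1°
Leg 5: dist=14217.3 km, bearing=307.8°
Total: 68350.5 km

Leg 1: φ1=0.2397821, φ2=0.5937453, Δφ=0.3539632, Δλ=-3.8174417 rad; a=sin²(Δφ/2)+cosφ1·cosφ2·sin²(Δλ/2)=0.7476400690; c=2·atan2(√a, √(1-a))=2.088953596; dist=6371·c=13308.723 ≈ 13308.7 km; running total=13308.7 km
Leg 1 bearing: y=sinΔλ·cosφ2=0.51849608, x=cosφ1·sinφ2-sinφ1·cosφ2·cosΔλ=0.69703615; θ=atan2(y, x)=36.6440° ≈ 36.6°
Leg 2: φ1=0.5937453, φ2=0.1139438, Δφ=-0.4798015, Δλ=2.1223082 rad; a=sin²(Δφ/2)+cosφ1·cosφ2·sin²(Δλ/2)=0.6839356157; c=2·atan2(√a, √(1-a))=1.947515006; dist=6371·c=12407.618 ≈ 12407.6 km; running total=25716.3 km
Leg 2 bearing: y=sinΔλ·cosφ2=0.84621021, x=cosφ1·sinφ2-sinφ1·cosφ2·cosΔλ=0.38548547; θ=atan2(y, x)=65.5087° ≈ 65.5°
Leg 3: φ1=0.1139438, φ2=-0.1090220, Δφ=-0.2229658, Δλ=1.8055291 rad; a=sin²(Δφ/2)+cosφ1·cosφ2·sin²(Δλ/2)=0.6210370116; c=2·atan2(√a, √(1-a))=1.815299210; dist=6371·c=11565.271 ≈ 11565.3 km; running total=37281.6 km
Leg 3 bearing: y=sinΔλ·cosφ2=0.96680232, x=cosφ1·sinφ2-sinφ1·cosφ2·cosΔλ=-0.08181348; θ=atan2(y, x)=94.8370° ≈ 94.8°
Leg 4: φ1=-0.1090220, φ2=0.3384961, Δφ=0.4475181, Δλ=-3.5945318 rad; a=sin²(Δφ/2)+cosφ1·cosφ2·sin²(Δλ/2)=0.9396187564; c=2·atan2(√a, √(1-a))=2.645055582; dist=6371·c=16851.649 ≈ 16851.6 km; running total=54133.2 km
Leg 4 bearing: y=sinΔλ·cosφ2=0.41277804, x=cosφ1·sinφ2-sinφ1·cosφ2·cosΔλ=0.23781440; θ=atan2(y, x)=60.0524° ≈ 60.1°
Leg 5: φ1=0.3384961, φ2=0.2556314, Δφ=-0.0828647, Δλ=3.8421137 rad; a=sin²(Δφ/2)+cosφ1·cosφ2·sin²(Δλ/2)=0.8068625330; c=2·atan2(√a, √(1-a))=2.231566456; dist=6371·c=14217.310 ≈ 14217.3 km; running total=68350.5 km
Leg 5 bearing: y=sinΔλ·cosφ2=-0.62366857, x=cosφ1·sinφ2-sinφ1·cosφ2·cosΔλ=0.48412710; θ=atan2(y, x)=-52.1793° <0 so +360° → 307.8207° ≈ 307.8°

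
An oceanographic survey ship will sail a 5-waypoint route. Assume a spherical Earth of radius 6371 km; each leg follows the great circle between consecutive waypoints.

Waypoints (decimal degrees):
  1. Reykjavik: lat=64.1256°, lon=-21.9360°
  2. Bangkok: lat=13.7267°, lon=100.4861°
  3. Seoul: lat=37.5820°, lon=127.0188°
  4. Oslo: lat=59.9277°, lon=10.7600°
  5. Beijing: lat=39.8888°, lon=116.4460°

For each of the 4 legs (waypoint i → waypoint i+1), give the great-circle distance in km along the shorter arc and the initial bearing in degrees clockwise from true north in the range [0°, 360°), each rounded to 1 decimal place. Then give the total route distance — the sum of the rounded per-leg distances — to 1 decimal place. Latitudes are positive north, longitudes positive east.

Leg 1: dist=10095.4 km, bearing=55.1°
Leg 2: dist=3729.6 km, bearing=39.8°
Leg 3: dist=7715.1 km, bearing=331.3°
Leg 4: dist=7026.5 km, bearing=55.9°
Total: 28566.6 km

Leg 1: φ1=1.1192029, φ2=0.2395761, Δφ=-0.8796267, Δλ=2.1366687 rad; a=sin²(Δφ/2)+cosφ1·cosφ2·sin²(Δλ/2)=0.5068954972; c=2·atan2(√a, √(1-a))=1.584587758; dist=6371·c=10095.409 ≈ 10095.4 km; running total=10095.4 km
Leg 1 bearing: y=sinΔλ·cosφ2=0.82001194, x=cosφ1·sinφ2-sinφ1·cosφ2·cosΔλ=0.57218024; θ=atan2(y, x)=55.0938° ≈ 55.1°
Leg 2: φ1=0.2395761, φ2=0.6559296, Δφ=0.4163535, Δλ=0.4630830 rad; a=sin²(Δφ/2)+cosφ1·cosφ2·sin²(Δλ/2)=0.0832554329; c=2·atan2(√a, √(1-a))=0.585403629; dist=6371·c=3729.607 ≈ 3729.6 km; running total=13825.0 km
Leg 2 bearing: y=sinΔλ·cosφ2=0.35400813, x=cosφ1·sinφ2-sinφ1·cosφ2·cosΔλ=0.42423356; θ=atan2(y, x)=39.8438° ≈ 39.8°
Leg 3: φ1=0.6559296, φ2=1.0459357, Δφ=0.3900060, Δλ=-2.0290988 rad; a=sin²(Δφ/2)+cosφ1·cosφ2·sin²(Δλ/2)=0.3239449754; c=2·atan2(√a, √(1-a))=1.210971751; dist=6371·c=7715.101 ≈ 7715.1 km; running total=21540.1 km
Leg 3 bearing: y=sinΔλ·cosφ2=-0.44938208, x=cosφ1·sinφ2-sinφ1·cosφ2·cosΔλ=0.82102025; θ=atan2(y, x)=-28.6939° <0 so +360° → 331.3061° ≈ 331.3°
Leg 4: φ1=1.0459357, φ2=0.6961909, Δφ=-0.3497448, Δλ=1.8445687 rad; a=sin²(Δφ/2)+cosφ1·cosφ2·sin²(Δλ/2)=0.2744871096; c=2·atan2(√a, √(1-a))=1.102882001; dist=6371·c=7026.461 ≈ 7026.5 km; running total=28566.6 km
Leg 4 bearing: y=sinΔλ·cosφ2=0.73871497, x=cosφ1·sinφ2-sinφ1·cosφ2·cosΔλ=0.50087518; θ=atan2(y, x)=55.8613° ≈ 55.9°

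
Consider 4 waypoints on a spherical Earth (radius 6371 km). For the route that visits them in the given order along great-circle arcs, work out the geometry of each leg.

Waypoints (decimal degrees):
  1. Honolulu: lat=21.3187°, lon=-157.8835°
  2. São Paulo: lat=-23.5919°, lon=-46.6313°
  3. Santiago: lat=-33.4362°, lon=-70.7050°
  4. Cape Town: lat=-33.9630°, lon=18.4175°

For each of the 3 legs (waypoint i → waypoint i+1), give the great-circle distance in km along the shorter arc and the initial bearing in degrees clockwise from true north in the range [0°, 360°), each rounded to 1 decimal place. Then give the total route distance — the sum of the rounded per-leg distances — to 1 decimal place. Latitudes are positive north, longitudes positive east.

Leg 1: dist=13016.7 km, bearing=106.4°
Leg 2: dist=2585.8 km, bearing=239.6°
Leg 3: dist=7942.9 km, bearing=119.0°
Total: 23545.4 km

Leg 1: φ1=0.3720815, φ2=-0.4117563, Δφ=-0.7838378, Δλ=1.9417172 rad; a=sin²(Δφ/2)+cosφ1·cosφ2·sin²(Δλ/2)=0.7274749276; c=2·atan2(√a, √(1-a))=2.043112230; dist=6371·c=13016.668 ≈ 13016.7 km; running total=13016.7 km
Leg 1 bearing: y=sinΔλ·cosφ2=0.85409726, x=cosφ1·sinφ2-sinφ1·cosφ2·cosΔλ=-0.25206844; θ=atan2(y, x)=106.4428° ≈ 106.4°
Leg 2: φ1=-0.4117563, φ2=-0.5835718, Δφ=-0.1718154, Δλ=-0.4201653 rad; a=sin²(Δφ/2)+cosφ1·cosφ2·sin²(Δλ/2)=0.0406204776; c=2·atan2(√a, √(1-a))=0.405870528; dist=6371·c=2585.801 ≈ 2585.8 km; running total=15602.5 km
Leg 2 bearing: y=sinΔλ·cosφ2=-0.34040203, x=cosφ1·sinφ2-sinφ1·cosφ2·cosΔλ=-0.20002069; θ=atan2(y, x)=-120.4386° <0 so +360° → 239.5614° ≈ 239.6°
Leg 3: φ1=-0.5835718, φ2=-0.5927662, Δφ=-0.0091944, Δλ=1.5554811 rad; a=sin²(Δφ/2)+cosφ1·cosφ2·sin²(Δλ/2)=0.3407877278; c=2·atan2(√a, √(1-a))=1.246729268; dist=6371·c=7942.912 ≈ 7942.9 km; running total=23545.4 km
Leg 3 bearing: y=sinΔλ·cosφ2=0.82930124, x=cosφ1·sinφ2-sinφ1·cosφ2·cosΔλ=-0.45920067; θ=atan2(y, x)=118.9742° ≈ 119.0°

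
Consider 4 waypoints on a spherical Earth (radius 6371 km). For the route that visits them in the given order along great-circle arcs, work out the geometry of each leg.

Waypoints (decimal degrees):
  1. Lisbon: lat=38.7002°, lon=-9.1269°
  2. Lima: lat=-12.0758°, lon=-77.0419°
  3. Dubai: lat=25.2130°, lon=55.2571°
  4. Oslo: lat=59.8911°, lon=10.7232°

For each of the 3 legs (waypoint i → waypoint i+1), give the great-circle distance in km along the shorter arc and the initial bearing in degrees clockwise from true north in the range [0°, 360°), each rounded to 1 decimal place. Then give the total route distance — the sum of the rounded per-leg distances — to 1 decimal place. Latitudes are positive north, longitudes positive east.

Leg 1: dist=9008.8 km, bearing=246.5°
Leg 2: dist=14811.0 km, bearing=66.6°
Leg 3: dist=5138.2 km, bearing=330.8°
Total: 28958.0 km

Leg 1: φ1=0.6754459, φ2=-0.2107625, Δφ=-0.8862084, Δλ=-1.1853404 rad; a=sin²(Δφ/2)+cosφ1·cosφ2·sin²(Δλ/2)=0.4219355640; c=2·atan2(√a, √(1-a))=1.414026089; dist=6371·c=9008.760 ≈ 9008.8 km; running total=9008.8 km
Leg 1 bearing: y=sinΔλ·cosφ2=-0.90612240, x=cosφ1·sinφ2-sinφ1·cosφ2·cosΔλ=-0.39314879; θ=atan2(y, x)=-113.4551° <0 so +360° → 246.5449° ≈ 246.5°
Leg 2: φ1=-0.2107625, φ2=0.4400499, Δφ=0.6508123, Δλ=2.3090531 rad; a=sin²(Δφ/2)+cosφ1·cosφ2·sin²(Δλ/2)=0.8422639997; c=2·atan2(√a, √(1-a))=2.324752354; dist=6371·c=14810.997 ≈ 14811.0 km; running total=23819.8 km
Leg 2 bearing: y=sinΔλ·cosφ2=0.66917738, x=cosφ1·sinφ2-sinφ1·cosφ2·cosΔλ=0.28917651; θ=atan2(y, x)=66.6290° ≈ 66.6°
Leg 3: φ1=0.4400499, φ2=1.0452969, Δφ=0.6052470, Δλ=-0.7772632 rad; a=sin²(Δφ/2)+cosφ1·cosφ2·sin²(Δλ/2)=0.1539845064; c=2·atan2(√a, √(1-a))=0.806497538; dist=6371·c=5138.196 ≈ 5138.2 km; running total=28958.0 km
Leg 3 bearing: y=sinΔλ·cosφ2=-0.35181935, x=cosφ1·sinφ2-sinφ1·cosφ2·cosΔλ=0.63033028; θ=atan2(y, x)=-29.1681° <0 so +360° → 330.8319° ≈ 330.8°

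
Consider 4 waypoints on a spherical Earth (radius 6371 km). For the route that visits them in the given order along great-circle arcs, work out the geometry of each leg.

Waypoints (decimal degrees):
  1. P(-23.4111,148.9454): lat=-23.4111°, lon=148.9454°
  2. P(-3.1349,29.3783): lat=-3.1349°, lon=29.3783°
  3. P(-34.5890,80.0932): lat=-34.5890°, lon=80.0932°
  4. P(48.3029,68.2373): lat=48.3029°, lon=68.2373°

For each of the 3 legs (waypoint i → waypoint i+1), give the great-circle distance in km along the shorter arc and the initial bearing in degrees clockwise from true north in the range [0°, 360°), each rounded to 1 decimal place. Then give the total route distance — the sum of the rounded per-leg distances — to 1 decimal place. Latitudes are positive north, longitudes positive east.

Leg 1: dist=12842.3 km, bearing=254.2°
Leg 2: dist=6285.6 km, bearing=130.2°
Leg 3: dist=9292.1 km, bearing=352.1°
Total: 28420.0 km

Leg 1: φ1=-0.4086008, φ2=-0.0547143, Δφ=0.3538864, Δλ=-2.0868396 rad; a=sin²(Δφ/2)+cosφ1·cosφ2·sin²(Δλ/2)=0.7152074915; c=2·atan2(√a, √(1-a))=2.015748802; dist=6371·c=12842.336 ≈ 12842.3 km; running total=12842.3 km
Leg 1 bearing: y=sinΔλ·cosφ2=-0.86847683, x=cosφ1·sinφ2-sinφ1·cosφ2·cosΔλ=-0.24594906; θ=atan2(y, x)=-105.8119° <0 so +360° → 254.1881° ≈ 254.2°
Leg 2: φ1=-0.0547143, φ2=-0.6036919, Δφ=-0.5489776, Δλ=0.8851420 rad; a=sin²(Δφ/2)+cosφ1·cosφ2·sin²(Δλ/2)=0.2242364078; c=2·atan2(√a, √(1-a))=0.986602383; dist=6371·c=6285.644 ≈ 6285.6 km; running total=19127.9 km
Leg 2 bearing: y=sinΔλ·cosφ2=0.63719595, x=cosφ1·sinφ2-sinφ1·cosφ2·cosΔλ=-0.53832991; θ=atan2(y, x)=130.1925° ≈ 130.2°
Leg 3: φ1=-0.6036919, φ2=0.8430446, Δφ=1.4467366, Δλ=-0.2069245 rad; a=sin²(Δφ/2)+cosφ1·cosφ2·sin²(Δλ/2)=0.4439701601; c=2·atan2(√a, √(1-a))=1.458500783; dist=6371·c=9292.108 ≈ 9292.1 km; running total=28420.0 km
Leg 3 bearing: y=sinΔλ·cosφ2=-0.13666446, x=cosφ1·sinφ2-sinφ1·cosφ2·cosΔλ=0.98425883; θ=atan2(y, x)=-7.9050° <0 so +360° → 352.0950° ≈ 352.1°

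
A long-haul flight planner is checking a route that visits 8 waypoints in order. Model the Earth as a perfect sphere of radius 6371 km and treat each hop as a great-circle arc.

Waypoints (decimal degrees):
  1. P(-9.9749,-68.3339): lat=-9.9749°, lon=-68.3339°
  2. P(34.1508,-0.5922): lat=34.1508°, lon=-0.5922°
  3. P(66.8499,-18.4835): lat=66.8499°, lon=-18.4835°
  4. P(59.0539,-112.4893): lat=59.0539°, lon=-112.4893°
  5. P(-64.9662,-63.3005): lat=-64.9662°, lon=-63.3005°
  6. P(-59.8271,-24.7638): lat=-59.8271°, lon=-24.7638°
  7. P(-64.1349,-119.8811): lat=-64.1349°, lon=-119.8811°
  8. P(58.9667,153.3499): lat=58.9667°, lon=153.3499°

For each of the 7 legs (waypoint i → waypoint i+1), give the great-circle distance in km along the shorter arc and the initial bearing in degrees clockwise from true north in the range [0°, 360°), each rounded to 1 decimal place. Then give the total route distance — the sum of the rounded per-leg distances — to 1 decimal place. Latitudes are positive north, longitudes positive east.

Leg 1: dist=8649.9 km, bearing=51.6°
Leg 2: dist=3817.5 km, bearing=347.6°
Leg 3: dist=4363.6 km, bearing=305.8°
Leg 4: dist=14389.7 km, bearing=155.5°
Leg 5: dist=2030.1 km, bearing=91.8°
Leg 6: dist=4523.5 km, bearing=221.8°
Leg 7: dist=15491.6 km, bearing=307.8°
Total: 53265.9 km

Leg 1: φ1=-0.1740948, φ2=0.5960439, Δφ=0.7701387, Δλ=1.1823157 rad; a=sin²(Δφ/2)+cosφ1·cosφ2·sin²(Δλ/2)=0.3942555621; c=2·atan2(√a, √(1-a))=1.357698284; dist=6371·c=8649.896 ≈ 8649.9 km; running total=8649.9 km
Leg 1 bearing: y=sinΔλ·cosφ2=0.76589761, x=cosφ1·sinφ2-sinφ1·cosφ2·cosΔλ=0.60718474; θ=atan2(y, x)=51.5935° ≈ 51.6°
Leg 2: φ1=0.5960439, φ2=1.1667509, Δφ=0.5707070, Δλ=-0.3122621 rad; a=sin²(Δφ/2)+cosφ1·cosφ2·sin²(Δλ/2)=0.0871071353; c=2·atan2(√a, √(1-a))=0.599202368; dist=6371·c=3817.518 ≈ 3817.5 km; running total=12467.4 km
Leg 2 bearing: y=sinΔλ·cosφ2=-0.12077776, x=cosφ1·sinφ2-sinφ1·cosφ2·cosΔλ=0.55089986; θ=atan2(y, x)=-12.3657° <0 so +360° → 347.6343° ≈ 347.6°
Leg 3: φ1=1.1667509, φ2=1.0306850, Δφ=-0.1360659, Δλ=-1.6407107 rad; a=sin²(Δφ/2)+cosφ1·cosφ2·sin²(Δλ/2)=0.1127655398; c=2·atan2(√a, √(1-a))=0.684921167; dist=6371·c=4363.633 ≈ 4363.6 km; running total=16831.0 km
Leg 3 bearing: y=sinΔλ·cosφ2=-0.51297521, x=cosφ1·sinφ2-sinφ1·cosφ2·cosΔλ=0.37020849; θ=atan2(y, x)=-54.1824° <0 so +360° → 305.8176° ≈ 305.8°
Leg 4: φ1=1.0306850, φ2=-1.1338741, Δφ=-2.1645591, Δλ=0.8585065 rad; a=sin²(Δφ/2)+cosφ1·cosφ2·sin²(Δλ/2)=0.8174333344; c=2·atan2(√a, √(1-a))=2.258632265; dist=6371·c=14389.746 ≈ 14389.7 km; running total=31220.7 km
Leg 4 bearing: y=sinΔλ·cosφ2=0.32027055, x=cosφ1·sinφ2-sinφ1·cosφ2·cosΔλ=-0.70311527; θ=atan2(y, x)=155.5106° ≈ 155.5°
Leg 5: φ1=-1.1338741, φ2=-1.0441799, Δφ=0.0896942, Δλ=0.6725923 rad; a=sin²(Δφ/2)+cosφ1·cosφ2·sin²(Δλ/2)=0.0251699262; c=2·atan2(√a, √(1-a))=0.318647032; dist=6371·c=2030.100 ≈ 2030.1 km; running total=33250.8 km
Leg 5 bearing: y=sinΔλ·cosφ2=0.31313466, x=cosφ1·sinφ2-sinφ1·cosφ2·cosΔλ=-0.00960681; θ=atan2(y, x)=91.7573° ≈ 91.8°
Leg 6: φ1=-1.0441799, φ2=-1.1193652, Δφ=-0.0751853, Δλ=-1.6601101 rad; a=sin²(Δφ/2)+cosφ1·cosφ2·sin²(Δλ/2)=0.1208242545; c=2·atan2(√a, √(1-a))=0.710015932; dist=6371·c=4523.512 ≈ 4523.5 km; running total=37774.3 km
Leg 6 bearing: y=sinΔλ·cosφ2=-0.43451494, x=cosφ1·sinφ2-sinφ1·cosφ2·cosΔλ=-0.48590100; θ=atan2(y, x)=-138.1955° <0 so +360° → 221.8045° ≈ 221.8°
Leg 7: φ1=-1.1193652, φ2=1.0291631, Δφ=2.1485282, Δλ=4.7687806 rad; a=sin²(Δφ/2)+cosφ1·cosφ2·sin²(Δλ/2)=0.8791769722; c=2·atan2(√a, √(1-a))=2.431580486; dist=6371·c=15491.599 ≈ 15491.6 km; running total=53265.9 km
Leg 7 bearing: y=sinΔλ·cosφ2=-0.51471668, x=cosφ1·sinφ2-sinφ1·cosφ2·cosΔλ=0.39995754; θ=atan2(y, x)=-52.1512° <0 so +360° → 307.8488° ≈ 307.8°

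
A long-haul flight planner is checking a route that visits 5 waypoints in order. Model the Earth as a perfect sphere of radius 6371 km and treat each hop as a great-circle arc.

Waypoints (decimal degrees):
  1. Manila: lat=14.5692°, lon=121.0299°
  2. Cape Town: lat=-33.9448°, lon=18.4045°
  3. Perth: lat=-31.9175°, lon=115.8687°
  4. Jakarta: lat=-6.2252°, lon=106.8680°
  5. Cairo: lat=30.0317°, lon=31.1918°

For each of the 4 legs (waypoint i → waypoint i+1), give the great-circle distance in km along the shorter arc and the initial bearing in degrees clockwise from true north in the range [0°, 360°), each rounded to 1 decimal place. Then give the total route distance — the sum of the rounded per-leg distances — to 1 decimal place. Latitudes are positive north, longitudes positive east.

Leg 1: dist=12055.6 km, bearing=238.6°
Leg 2: dist=8700.3 km, bearing=120.7°
Leg 3: dist=3005.9 km, bearing=340.0°
Leg 4: dist=8992.5 km, bearing=301.8°
Total: 32754.3 km

Leg 1: φ1=0.2542805, φ2=-0.5924485, Δφ=-0.8467290, Δλ=-1.7911511 rad; a=sin²(Δφ/2)+cosφ1·cosφ2·sin²(Δλ/2)=0.6579790859; c=2·atan2(√a, √(1-a))=1.892262717; dist=6371·c=12055.606 ≈ 12055.6 km; running total=12055.6 km
Leg 1 bearing: y=sinΔλ·cosφ2=-0.80951675, x=cosφ1·sinφ2-sinφ1·cosφ2·cosΔλ=-0.49482630; θ=atan2(y, x)=-121.4358° <0 so +360° → 238.5642° ≈ 238.6°
Leg 2: φ1=-0.5924485, φ2=-0.5570655, Δφ=0.0353831, Δλ=1.7010712 rad; a=sin²(Δφ/2)+cosφ1·cosφ2·sin²(Δλ/2)=0.3981262918; c=2·atan2(√a, √(1-a))=1.365612212; dist=6371·c=8700.315 ≈ 8700.3 km; running total=20755.9 km
Leg 2 bearing: y=sinΔλ·cosφ2=0.84161762, x=cosφ1·sinφ2-sinφ1·cosφ2·cosΔλ=-0.50016675; θ=atan2(y, x)=120.7227° ≈ 120.7°
Leg 3: φ1=-0.5570655, φ2=-0.1086502, Δφ=0.4484152, Δλ=-0.1570918 rad; a=sin²(Δφ/2)+cosφ1·cosφ2·sin²(Δλ/2)=0.0546274806; c=2·atan2(√a, √(1-a))=0.471814544; dist=6371·c=3005.930 ≈ 3005.9 km; running total=23761.8 km
Leg 3 bearing: y=sinΔλ·cosφ2=-0.15552402, x=cosφ1·sinφ2-sinφ1·cosφ2·cosΔλ=0.42706622; θ=atan2(y, x)=-20.0100° <0 so +360° → 339.9900° ≈ 340.0°
Leg 4: φ1=-0.1086502, φ2=0.5241520, Δφ=0.6328023, Δλ=-1.3207989 rad; a=sin²(Δφ/2)+cosφ1·cosφ2·sin²(Δλ/2)=0.4206728561; c=2·atan2(√a, √(1-a))=1.411468799; dist=6371·c=8992.468 ≈ 8992.5 km; running total=32754.3 km
Leg 4 bearing: y=sinΔλ·cosφ2=-0.83883515, x=cosφ1·sinφ2-sinφ1·cosφ2·cosΔλ=0.52075369; θ=atan2(y, x)=-58.1678° <0 so +360° → 301.8322° ≈ 301.8°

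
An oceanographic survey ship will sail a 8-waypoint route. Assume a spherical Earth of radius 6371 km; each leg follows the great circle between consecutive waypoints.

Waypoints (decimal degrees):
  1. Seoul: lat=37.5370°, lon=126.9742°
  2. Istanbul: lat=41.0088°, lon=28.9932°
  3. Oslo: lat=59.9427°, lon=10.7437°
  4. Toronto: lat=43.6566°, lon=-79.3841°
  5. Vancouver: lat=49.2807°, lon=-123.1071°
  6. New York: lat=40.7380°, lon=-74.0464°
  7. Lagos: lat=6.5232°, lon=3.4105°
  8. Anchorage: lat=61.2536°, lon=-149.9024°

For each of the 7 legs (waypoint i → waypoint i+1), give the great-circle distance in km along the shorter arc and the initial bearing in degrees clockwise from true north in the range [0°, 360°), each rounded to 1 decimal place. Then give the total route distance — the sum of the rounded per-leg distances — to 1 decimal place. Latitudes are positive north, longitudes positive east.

Leg 1: φ1=0.6551442, φ2=0.7157386, Δφ=0.0605943, Δλ=-1.7100911 rad; a=sin²(Δφ/2)+cosφ1·cosφ2·sin²(Δλ/2)=0.3416455344; c=2·atan2(√a, √(1-a))=1.248538537; dist=6371·c=7954.439 ≈ 7954.4 km; running total=7954.4 km
Leg 1 bearing: y=sinΔλ·cosφ2=-0.74729979, x=cosφ1·sinφ2-sinφ1·cosφ2·cosΔλ=0.58415621; θ=atan2(y, x)=-51.9856° <0 so +360° → 308.0144° ≈ 308.0°
Leg 2: φ1=0.7157386, φ2=1.0461975, Δφ=0.3304589, Δλ=-0.3185139 rad; a=sin²(Δφ/2)+cosφ1·cosφ2·sin²(Δλ/2)=0.0365585156; c=2·atan2(√a, √(1-a))=0.384774844; dist=6371·c=2451.401 ≈ 2451.4 km; running total=10405.8 km
Leg 2 bearing: y=sinΔλ·cosφ2=-0.15684890, x=cosφ1·sinφ2-sinφ1·cosφ2·cosΔλ=0.34100789; θ=atan2(y, x)=-24.7004° <0 so +360° → 335.2996° ≈ 335.3°
Leg 3: φ1=1.0461975, φ2=0.7619514, Δφ=-0.2842461, Δλ=-1.5730269 rad; a=sin²(Δφ/2)+cosφ1·cosφ2·sin²(Δλ/2)=0.2016532421; c=2·atan2(√a, √(1-a))=0.931421949; dist=6371·c=5934.089 ≈ 5934.1 km; running total=16339.9 km
Leg 3 bearing: y=sinΔλ·cosφ2=-0.72348846, x=cosφ1·sinφ2-sinφ1·cosφ2·cosΔλ=0.34716177; θ=atan2(y, x)=-64.3662° <0 so +360° → 295.6338° ≈ 295.6°
Leg 4: φ1=0.7619514, φ2=0.8601105, Δφ=0.0981591, Δλ=-0.7631103 rad; a=sin²(Δφ/2)+cosφ1·cosφ2·sin²(Δλ/2)=0.0678481456; c=2·atan2(√a, √(1-a))=0.527031965; dist=6371·c=3357.721 ≈ 3357.7 km; running total=19697.6 km
Leg 4 bearing: y=sinΔλ·cosφ2=-0.45088902, x=cosφ1·sinφ2-sinφ1·cosφ2·cosΔλ=0.22288606; θ=atan2(y, x)=-63.6956° <0 so +360° → 296.3044° ≈ 296.3°
Leg 5: φ1=0.8601105, φ2=0.7110122, Δφ=-0.1490982, Δλ=0.8562707 rad; a=sin²(Δφ/2)+cosφ1·cosφ2·sin²(Δλ/2)=0.0907481894; c=2·atan2(√a, √(1-a))=0.611994818; dist=6371·c=3899.019 ≈ 3899.0 km; running total=23596.6 km
Leg 5 bearing: y=sinΔλ·cosφ2=0.57237103, x=cosφ1·sinφ2-sinφ1·cosφ2·cosΔλ=0.04942901; θ=atan2(y, x)=85.0643° ≈ 85.1°
Leg 6: φ1=0.7110122, φ2=0.1138513, Δφ=-0.5971609, Δλ=1.3518779 rad; a=sin²(Δφ/2)+cosφ1·cosφ2·sin²(Δλ/2)=0.3811865852; c=2·atan2(√a, √(1-a))=1.330874360; dist=6371·c=8479.001 ≈ 8479.0 km; running total=32075.6 km
Leg 6 bearing: y=sinΔλ·cosφ2=0.96981337, x=cosφ1·sinφ2-sinφ1·cosφ2·cosΔλ=-0.05473131; θ=atan2(y, x)=93.2301° ≈ 93.2°
Leg 7: φ1=0.1138513, φ2=1.0690770, Δφ=0.9552257, Δλ=-2.6758149 rad; a=sin²(Δφ/2)+cosφ1·cosφ2·sin²(Δλ/2)=0.6636573452; c=2·atan2(√a, √(1-a))=1.904256646; dist=6371·c=12132.019 ≈ 12132.0 km; running total=44207.6 km
Leg 7 bearing: y=sinΔλ·cosφ2=-0.21599590, x=cosφ1·sinφ2-sinφ1·cosφ2·cosΔλ=0.91989720; θ=atan2(y, x)=-13.2139° <0 so +360° → 346.7861° ≈ 346.8°

Leg 1: dist=7954.4 km, bearing=308.0°
Leg 2: dist=2451.4 km, bearing=335.3°
Leg 3: dist=5934.1 km, bearing=295.6°
Leg 4: dist=3357.7 km, bearing=296.3°
Leg 5: dist=3899.0 km, bearing=85.1°
Leg 6: dist=8479.0 km, bearing=93.2°
Leg 7: dist=12132.0 km, bearing=346.8°
Total: 44207.6 km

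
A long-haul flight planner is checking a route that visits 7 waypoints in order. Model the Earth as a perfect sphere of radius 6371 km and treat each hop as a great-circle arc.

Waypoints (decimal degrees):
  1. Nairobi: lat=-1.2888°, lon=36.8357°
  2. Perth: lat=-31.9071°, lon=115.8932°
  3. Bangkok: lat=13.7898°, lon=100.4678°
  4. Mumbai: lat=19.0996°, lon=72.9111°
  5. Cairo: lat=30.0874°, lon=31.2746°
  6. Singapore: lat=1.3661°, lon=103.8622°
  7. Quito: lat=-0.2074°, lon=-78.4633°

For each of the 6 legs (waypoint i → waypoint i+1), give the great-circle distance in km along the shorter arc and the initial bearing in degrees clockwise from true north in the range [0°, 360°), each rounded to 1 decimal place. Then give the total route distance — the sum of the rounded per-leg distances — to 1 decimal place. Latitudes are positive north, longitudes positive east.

Leg 1: φ1=-0.0224938, φ2=-0.5568839, Δφ=-0.5343901, Δλ=1.3798137 rad; a=sin²(Δφ/2)+cosφ1·cosφ2·sin²(Δλ/2)=0.4135051177; c=2·atan2(√a, √(1-a))=1.396931932; dist=6371·c=8899.853 ≈ 8899.9 km; running total=8899.9 km
Leg 1 bearing: y=sinΔλ·cosφ2=0.83347154, x=cosφ1·sinφ2-sinφ1·cosφ2·cosΔλ=-0.52478542; θ=atan2(y, x)=122.1961° ≈ 122.2°
Leg 2: φ1=-0.5568839, φ2=0.2406774, Δφ=0.7975614, Δλ=-0.2692240 rad; a=sin²(Δφ/2)+cosφ1·cosφ2·sin²(Δλ/2)=0.1656221194; c=2·atan2(√a, √(1-a))=0.838262330; dist=6371·c=5340.569 ≈ 5340.6 km; running total=14240.5 km
Leg 2 bearing: y=sinΔλ·cosφ2=-0.25831697, x=cosφ1·sinφ2-sinφ1·cosφ2·cosΔλ=0.69716431; θ=atan2(y, x)=-20.3309° <0 so +360° → 339.6691° ≈ 339.7°
Leg 3: φ1=0.2406774, φ2=0.3333509, Δφ=0.0926735, Δλ=-0.4809551 rad; a=sin²(Δφ/2)+cosφ1·cosφ2·sin²(Δλ/2)=0.0542013354; c=2·atan2(√a, √(1-a))=0.469935872; dist=6371·c=2993.961 ≈ 2994.0 km; running total=17234.5 km
Leg 3 bearing: y=sinΔλ·cosφ2=-0.43715916, x=cosφ1·sinφ2-sinφ1·cosφ2·cosΔλ=0.11809350; θ=atan2(y, x)=-74.8830° <0 so +360° → 285.1170° ≈ 285.1°
Leg 4: φ1=0.3333509, φ2=0.5251242, Δφ=0.1917733, Δλ=-0.7266940 rad; a=sin²(Δφ/2)+cosφ1·cosφ2·sin²(Δλ/2)=0.1124430077; c=2·atan2(√a, √(1-a))=0.683900846; dist=6371·c=4357.132 ≈ 4357.1 km; running total=21591.6 km
Leg 4 bearing: y=sinΔλ·cosφ2=-0.57488199, x=cosφ1·sinφ2-sinφ1·cosφ2·cosΔλ=0.26212403; θ=atan2(y, x)=-65.4888° <0 so +360° → 294.5112° ≈ 294.5°
Leg 5: φ1=0.5251242, φ2=0.0238429, Δφ=-0.5012813, Δλ=1.2668926 rad; a=sin²(Δφ/2)+cosφ1·cosφ2·sin²(Δλ/2)=0.3645972729; c=2·atan2(√a, √(1-a))=1.296566675; dist=6371·c=8260.426 ≈ 8260.4 km; running total=29852.0 km
Leg 5 bearing: y=sinΔλ·cosφ2=0.95390438, x=cosφ1·sinφ2-sinφ1·cosφ2·cosΔλ=-0.12934773; θ=atan2(y, x)=97.7221° ≈ 97.7°
Leg 6: φ1=0.0238429, φ2=-0.0036198, Δφ=-0.0274628, Δλ=-3.1821803 rad; a=sin²(Δφ/2)+cosφ1·cosφ2·sin²(Δλ/2)=0.9994860970; c=2·atan2(√a, √(1-a))=3.096249914; dist=6371·c=19726.208 ≈ 19726.2 km; running total=49578.2 km
Leg 6 bearing: y=sinΔλ·cosφ2=0.04057622, x=cosφ1·sinφ2-sinφ1·cosφ2·cosΔλ=0.02020212; θ=atan2(y, x)=63.5322° ≈ 63.5°

Leg 1: dist=8899.9 km, bearing=122.2°
Leg 2: dist=5340.6 km, bearing=339.7°
Leg 3: dist=2994.0 km, bearing=285.1°
Leg 4: dist=4357.1 km, bearing=294.5°
Leg 5: dist=8260.4 km, bearing=97.7°
Leg 6: dist=19726.2 km, bearing=63.5°
Total: 49578.2 km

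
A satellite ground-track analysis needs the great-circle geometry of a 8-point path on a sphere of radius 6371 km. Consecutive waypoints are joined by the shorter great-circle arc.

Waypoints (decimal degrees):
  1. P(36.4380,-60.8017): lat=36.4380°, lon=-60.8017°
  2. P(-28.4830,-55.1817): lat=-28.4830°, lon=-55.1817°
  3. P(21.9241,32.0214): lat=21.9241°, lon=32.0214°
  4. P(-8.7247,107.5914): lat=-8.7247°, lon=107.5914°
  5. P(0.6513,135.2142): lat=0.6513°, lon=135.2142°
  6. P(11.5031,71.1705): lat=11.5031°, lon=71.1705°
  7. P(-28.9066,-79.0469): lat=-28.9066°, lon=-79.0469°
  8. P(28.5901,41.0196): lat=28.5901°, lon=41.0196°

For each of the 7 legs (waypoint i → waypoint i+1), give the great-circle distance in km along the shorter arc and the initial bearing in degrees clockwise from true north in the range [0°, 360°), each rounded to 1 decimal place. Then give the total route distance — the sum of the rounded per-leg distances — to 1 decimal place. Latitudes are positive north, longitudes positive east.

Leg 1: φ1=0.6359631, φ2=-0.4971221, Δφ=-1.1330852, Δλ=0.0980875 rad; a=sin²(Δφ/2)+cosφ1·cosφ2·sin²(Δλ/2)=0.2897657277; c=2·atan2(√a, √(1-a))=1.136834656; dist=6371·c=7242.774 ≈ 7242.8 km; running total=7242.8 km
Leg 1 bearing: y=sinΔλ·cosφ2=0.08607668, x=cosφ1·sinφ2-sinφ1·cosφ2·cosΔλ=-0.90321482; θ=atan2(y, x)=174.5561° ≈ 174.6°
Leg 2: φ1=-0.4971221, φ2=0.3826477, Δφ=0.8797699, Δλ=1.5219812 rad; a=sin²(Δφ/2)+cosφ1·cosφ2·sin²(Δλ/2)=0.5691377964; c=2·atan2(√a, √(1-a))=1.709516396; dist=6371·c=10891.329 ≈ 10891.3 km; running total=18134.1 km
Leg 2 bearing: y=sinΔλ·cosφ2=0.92657421, x=cosφ1·sinφ2-sinφ1·cosφ2·cosΔλ=0.34977148; θ=atan2(y, x)=69.3190° ≈ 69.3°
Leg 3: φ1=0.3826477, φ2=-0.1522747, Δφ=-0.5349225, Δλ=1.3189453 rad; a=sin²(Δφ/2)+cosφ1·cosφ2·sin²(Δλ/2)=0.4140683470; c=2·atan2(√a, √(1-a))=1.398075519; dist=6371·c=8907.139 ≈ 8907.1 km; running total=27041.2 km
Leg 3 bearing: y=sinΔλ·cosφ2=0.95724645, x=cosφ1·sinφ2-sinφ1·cosφ2·cosΔλ=-0.23268486; θ=atan2(y, x)=103.6623° ≈ 103.7°
Leg 4: φ1=-0.1522747, φ2=0.0113673, Δφ=0.1636421, Δλ=0.4821088 rad; a=sin²(Δφ/2)+cosφ1·cosφ2·sin²(Δλ/2)=0.0630070827; c=2·atan2(√a, √(1-a))=0.507451412; dist=6371·c=3232.973 ≈ 3233.0 km; running total=30274.2 km
Leg 4 bearing: y=sinΔλ·cosφ2=0.46361869, x=cosφ1·sinφ2-sinφ1·cosφ2·cosΔλ=0.14562440; θ=atan2(y, x)=72.5623° ≈ 72.6°
Leg 5: φ1=0.0113673, φ2=0.2007670, Δφ=0.1893996, Δλ=-1.1177734 rad; a=sin²(Δφ/2)+cosφ1·cosφ2·sin²(Δλ/2)=0.2844333807; c=2·atan2(√a, √(1-a))=1.125047965; dist=6371·c=7167.681 ≈ 7167.7 km; running total=37441.9 km
Leg 5 bearing: y=sinΔλ·cosφ2=-0.88106817, x=cosφ1·sinφ2-sinφ1·cosφ2·cosΔλ=0.19453279; θ=atan2(y, x)=-77.5493° <0 so +360° → 282.4507° ≈ 282.5°
Leg 6: φ1=0.2007670, φ2=-0.5045153, Δφ=-0.7052823, Δλ=-2.6217882 rad; a=sin²(Δφ/2)+cosφ1·cosφ2·sin²(Δλ/2)=0.9204586752; c=2·atan2(√a, √(1-a))=2.569772468; dist=6371·c=16372.020 ≈ 16372.0 km; running total=53813.9 km
Leg 6 bearing: y=sinΔλ·cosφ2=-0.43482469, x=cosφ1·sinφ2-sinφ1·cosφ2·cosΔλ=-0.32215757; θ=atan2(y, x)=-126.5344° <0 so +360° → 233.4656° ≈ 233.5°
Leg 7: φ1=-0.5045153, φ2=0.4989914, Δφ=1.0035067, Δλ=2.0955557 rad; a=sin²(Δφ/2)+cosφ1·cosφ2·sin²(Δλ/2)=0.8082119376; c=2·atan2(√a, √(1-a))=2.234989308; dist=6371·c=14239.117 ≈ 14239.1 km; running total=68053.0 km
Leg 7 bearing: y=sinΔλ·cosφ2=0.75991711, x=cosφ1·sinφ2-sinφ1·cosφ2·cosΔλ=0.20627069; θ=atan2(y, x)=74.8136° ≈ 74.8°

Leg 1: dist=7242.8 km, bearing=174.6°
Leg 2: dist=10891.3 km, bearing=69.3°
Leg 3: dist=8907.1 km, bearing=103.7°
Leg 4: dist=3233.0 km, bearing=72.6°
Leg 5: dist=7167.7 km, bearing=282.5°
Leg 6: dist=16372.0 km, bearing=233.5°
Leg 7: dist=14239.1 km, bearing=74.8°
Total: 68053.0 km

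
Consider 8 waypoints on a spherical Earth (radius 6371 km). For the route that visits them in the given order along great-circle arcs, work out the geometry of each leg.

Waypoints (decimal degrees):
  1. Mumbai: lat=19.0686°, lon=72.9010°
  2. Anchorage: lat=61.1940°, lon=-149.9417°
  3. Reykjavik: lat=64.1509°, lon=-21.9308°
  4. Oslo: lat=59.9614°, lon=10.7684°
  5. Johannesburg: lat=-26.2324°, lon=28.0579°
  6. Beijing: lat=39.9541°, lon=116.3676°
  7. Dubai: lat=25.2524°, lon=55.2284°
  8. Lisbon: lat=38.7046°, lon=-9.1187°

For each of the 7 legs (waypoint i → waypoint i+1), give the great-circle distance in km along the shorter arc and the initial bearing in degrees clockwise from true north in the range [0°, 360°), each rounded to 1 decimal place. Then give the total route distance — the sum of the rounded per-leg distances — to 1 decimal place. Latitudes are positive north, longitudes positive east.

Leg 1: φ1=0.3328099, φ2=1.0680368, Δφ=0.7352269, Δλ=-3.8893388 rad; a=sin²(Δφ/2)+cosφ1·cosφ2·sin²(Δλ/2)=0.5238205733; c=2·atan2(√a, √(1-a))=1.618455513; dist=6371·c=10311.180 ≈ 10311.2 km; running total=10311.2 km
Leg 1 bearing: y=sinΔλ·cosφ2=0.32764908, x=cosφ1·sinφ2-sinφ1·cosφ2·cosΔλ=0.94359758; θ=atan2(y, x)=19.1487° ≈ 19.1°
Leg 2: φ1=1.0680368, φ2=1.1196444, Δφ=0.0516076, Δλ=2.2342117 rad; a=sin²(Δφ/2)+cosφ1·cosφ2·sin²(Δλ/2)=0.1703952045; c=2·atan2(√a, √(1-a))=0.851029184; dist=6371·c=5421.907 ≈ 5421.9 km; running total=15733.1 km
Leg 2 bearing: y=sinΔλ·cosφ2=0.34352357, x=cosφ1·sinφ2-sinφ1·cosφ2·cosΔλ=0.66890528; θ=atan2(y, x)=27.1833° ≈ 27.2°
Leg 3: φ1=1.1196444, φ2=1.0465239, Δφ=-0.0731206, Δλ=0.5707087 rad; a=sin²(Δφ/2)+cosφ1·cosφ2·sin²(Δλ/2)=0.0186308130; c=2·atan2(√a, √(1-a))=0.273844328; dist=6371·c=1744.662 ≈ 1744.7 km; running total=17477.8 km
Leg 3 bearing: y=sinΔλ·cosφ2=0.27042941, x=cosφ1·sinφ2-sinφ1·cosφ2·cosΔλ=-0.00165980; θ=atan2(y, x)=90.3517° ≈ 90.4°
Leg 4: φ1=1.0465239, φ2=-0.4578418, Δφ=-1.5043656, Δλ=0.3017587 rad; a=sin²(Δφ/2)+cosφ1·cosφ2·sin²(Δλ/2)=0.4769536552; c=2·atan2(√a, √(1-a))=1.524687301; dist=6371·c=9713.783 ≈ 9713.8 km; running total=27191.6 km
Leg 4 bearing: y=sinΔλ·cosφ2=0.26659085, x=cosφ1·sinφ2-sinφ1·cosφ2·cosΔλ=-0.96270701; θ=atan2(y, x)=164.5216° ≈ 164.5°
Leg 5: φ1=-0.4578418, φ2=0.6973306, Δφ=1.1551723, Δλ=1.5412950 rad; a=sin²(Δφ/2)+cosφ1·cosφ2·sin²(Δλ/2)=0.6317833959; c=2·atan2(√a, √(1-a))=1.837514205; dist=6371·c=11706.803 ≈ 11706.8 km; running total=38898.4 km
Leg 5 bearing: y=sinΔλ·cosφ2=0.76622558, x=cosφ1·sinφ2-sinφ1·cosφ2·cosΔλ=0.58602978; θ=atan2(y, x)=52.5903° ≈ 52.6°
Leg 6: φ1=0.6973306, φ2=0.4407375, Δφ=-0.2565931, Δλ=-1.0670803 rad; a=sin²(Δφ/2)+cosφ1·cosφ2·sin²(Δλ/2)=0.1956989261; c=2·atan2(√a, √(1-a))=0.916498611; dist=6371·c=5839.013 ≈ 5839.0 km; running total=44737.4 km
Leg 6 bearing: y=sinΔλ·cosφ2=-0.79210162, x=cosφ1·sinφ2-sinφ1·cosφ2·cosΔλ=0.04667392; θ=atan2(y, x)=-86.6278° <0 so +360° → 273.3722° ≈ 273.4°
Leg 7: φ1=0.4407375, φ2=0.6755227, Δφ=0.2347852, Δλ=-1.1230688 rad; a=sin²(Δφ/2)+cosφ1·cosφ2·sin²(Δλ/2)=0.2138423989; c=2·atan2(√a, √(1-a))=0.961469943; dist=6371·c=6125.525 ≈ 6125.5 km; running total=50862.9 km
Leg 7 bearing: y=sinΔλ·cosφ2=-0.70346063, x=cosφ1·sinφ2-sinφ1·cosφ2·cosΔλ=0.42142431; θ=atan2(y, x)=-59.0753° <0 so +360° → 300.9247° ≈ 300.9°

Leg 1: dist=10311.2 km, bearing=19.1°
Leg 2: dist=5421.9 km, bearing=27.2°
Leg 3: dist=1744.7 km, bearing=90.4°
Leg 4: dist=9713.8 km, bearing=164.5°
Leg 5: dist=11706.8 km, bearing=52.6°
Leg 6: dist=5839.0 km, bearing=273.4°
Leg 7: dist=6125.5 km, bearing=300.9°
Total: 50862.9 km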